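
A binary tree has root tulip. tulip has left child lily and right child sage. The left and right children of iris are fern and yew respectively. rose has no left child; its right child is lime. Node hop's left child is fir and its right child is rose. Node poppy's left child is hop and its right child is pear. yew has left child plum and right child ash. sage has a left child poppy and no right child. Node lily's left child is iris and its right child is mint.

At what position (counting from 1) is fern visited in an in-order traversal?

1

In-order visits the left subtree, then the node, then the right subtree.
At tulip: go left to lily.
  At lily: go left to iris.
    At iris: go left to fern.
      fern is a leaf — visit fern.
    Visit iris.
    At iris: go right to yew.
      At yew: go left to plum.
        plum is a leaf — visit plum.
      Visit yew.
      At yew: go right to ash.
        ash is a leaf — visit ash.
  Visit lily.
  At lily: go right to mint.
    mint is a leaf — visit mint.
Visit tulip.
At tulip: go right to sage.
  At sage: go left to poppy.
    At poppy: go left to hop.
      At hop: go left to fir.
        fir is a leaf — visit fir.
      Visit hop.
      At hop: go right to rose.
        At rose: no left child.
        Visit rose.
        At rose: go right to lime.
          lime is a leaf — visit lime.
    Visit poppy.
    At poppy: go right to pear.
      pear is a leaf — visit pear.
  Visit sage.
  At sage: no right child.
Full in-order sequence: fern, iris, plum, yew, ash, lily, mint, tulip, fir, hop, rose, lime, poppy, pear, sage.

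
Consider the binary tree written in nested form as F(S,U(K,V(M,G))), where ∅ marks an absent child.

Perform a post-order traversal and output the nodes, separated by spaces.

Post-order visits the left subtree, then the right subtree, then the node.
At F: go left to S.
  S is a leaf — visit S.
At F: go right to U.
  At U: go left to K.
    K is a leaf — visit K.
  At U: go right to V.
    At V: go left to M.
      M is a leaf — visit M.
    At V: go right to G.
      G is a leaf — visit G.
    Visit V.
  Visit U.
Visit F.

S K M G V U F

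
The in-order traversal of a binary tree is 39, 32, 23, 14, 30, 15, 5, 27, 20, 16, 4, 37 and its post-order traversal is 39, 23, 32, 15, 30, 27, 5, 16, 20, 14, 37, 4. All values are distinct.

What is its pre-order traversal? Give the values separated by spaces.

4 14 32 39 23 20 5 30 15 27 16 37

The last element of post-order is the root; it splits in-order into left and right subtrees.
Root 4: left subtree has 10 nodes {39, 32, 23, 14, 30, 15, 5, 27, 20, 16}, right has 1 {37}.
  Root 14: left subtree has 3 nodes {39, 32, 23}, right has 6 {30, 15, 5, 27, 20, 16}.
    Root 32: left subtree has 1 node {39}, right has 1 {23}.
    Root 20: left subtree has 4 nodes {30, 15, 5, 27}, right has 1 {16}.
      Root 5: left subtree has 2 nodes {30, 15}, right has 1 {27}.
        Root 30: left subtree has 0 nodes { }, right has 1 {15}.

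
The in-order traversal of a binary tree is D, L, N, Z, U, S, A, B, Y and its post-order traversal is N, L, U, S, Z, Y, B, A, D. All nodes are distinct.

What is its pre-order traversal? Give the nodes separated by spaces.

D A Z L N S U B Y

The last element of post-order is the root; it splits in-order into left and right subtrees.
Root D: left subtree has 0 nodes { }, right has 8 {L, N, Z, U, S, A, B, Y}.
  Root A: left subtree has 5 nodes {L, N, Z, U, S}, right has 2 {B, Y}.
    Root Z: left subtree has 2 nodes {L, N}, right has 2 {U, S}.
      Root L: left subtree has 0 nodes { }, right has 1 {N}.
      Root S: left subtree has 1 node {U}, right has 0 { }.
    Root B: left subtree has 0 nodes { }, right has 1 {Y}.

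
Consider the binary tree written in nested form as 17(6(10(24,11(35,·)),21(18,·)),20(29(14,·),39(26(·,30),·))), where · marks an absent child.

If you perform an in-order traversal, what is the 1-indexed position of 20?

In-order visits the left subtree, then the node, then the right subtree.
At 17: go left to 6.
  At 6: go left to 10.
    At 10: go left to 24.
      24 is a leaf — visit 24.
    Visit 10.
    At 10: go right to 11.
      At 11: go left to 35.
        35 is a leaf — visit 35.
      Visit 11.
      At 11: no right child.
  Visit 6.
  At 6: go right to 21.
    At 21: go left to 18.
      18 is a leaf — visit 18.
    Visit 21.
    At 21: no right child.
Visit 17.
At 17: go right to 20.
  At 20: go left to 29.
    At 29: go left to 14.
      14 is a leaf — visit 14.
    Visit 29.
    At 29: no right child.
  Visit 20.
  At 20: go right to 39.
    At 39: go left to 26.
      At 26: no left child.
      Visit 26.
      At 26: go right to 30.
        30 is a leaf — visit 30.
    Visit 39.
    At 39: no right child.
Full in-order sequence: 24, 10, 35, 11, 6, 18, 21, 17, 14, 29, 20, 26, 30, 39.

11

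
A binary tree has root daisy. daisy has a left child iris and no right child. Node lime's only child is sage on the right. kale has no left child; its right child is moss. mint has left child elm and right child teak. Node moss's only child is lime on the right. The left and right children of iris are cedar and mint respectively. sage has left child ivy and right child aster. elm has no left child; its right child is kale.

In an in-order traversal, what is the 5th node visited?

In-order visits the left subtree, then the node, then the right subtree.
At daisy: go left to iris.
  At iris: go left to cedar.
    cedar is a leaf — visit cedar.
  Visit iris.
  At iris: go right to mint.
    At mint: go left to elm.
      At elm: no left child.
      Visit elm.
      At elm: go right to kale.
        At kale: no left child.
        Visit kale.
        At kale: go right to moss.
          At moss: no left child.
          Visit moss.
          At moss: go right to lime.
            At lime: no left child.
            Visit lime.
            At lime: go right to sage.
              At sage: go left to ivy.
                ivy is a leaf — visit ivy.
              Visit sage.
              At sage: go right to aster.
                aster is a leaf — visit aster.
    Visit mint.
    At mint: go right to teak.
      teak is a leaf — visit teak.
Visit daisy.
At daisy: no right child.
Full in-order sequence: cedar, iris, elm, kale, moss, lime, ivy, sage, aster, mint, teak, daisy.

moss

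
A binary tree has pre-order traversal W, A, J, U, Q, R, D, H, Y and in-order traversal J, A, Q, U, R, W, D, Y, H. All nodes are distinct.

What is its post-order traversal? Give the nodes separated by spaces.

J Q R U A Y H D W

The first element of pre-order is the root; it splits in-order into left and right subtrees.
Root W: left subtree has 5 nodes {J, A, Q, U, R}, right has 3 {D, Y, H}.
  Root A: left subtree has 1 node {J}, right has 3 {Q, U, R}.
    Root U: left subtree has 1 node {Q}, right has 1 {R}.
  Root D: left subtree has 0 nodes { }, right has 2 {Y, H}.
    Root H: left subtree has 1 node {Y}, right has 0 { }.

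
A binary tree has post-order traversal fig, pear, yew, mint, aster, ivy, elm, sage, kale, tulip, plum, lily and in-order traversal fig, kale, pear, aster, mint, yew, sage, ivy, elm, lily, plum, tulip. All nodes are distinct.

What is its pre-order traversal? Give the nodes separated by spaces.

The last element of post-order is the root; it splits in-order into left and right subtrees.
Root lily: left subtree has 9 nodes {fig, kale, pear, aster, mint, yew, sage, ivy, elm}, right has 2 {plum, tulip}.
  Root kale: left subtree has 1 node {fig}, right has 7 {pear, aster, mint, yew, sage, ivy, elm}.
    Root sage: left subtree has 4 nodes {pear, aster, mint, yew}, right has 2 {ivy, elm}.
      Root aster: left subtree has 1 node {pear}, right has 2 {mint, yew}.
        Root mint: left subtree has 0 nodes { }, right has 1 {yew}.
      Root elm: left subtree has 1 node {ivy}, right has 0 { }.
  Root plum: left subtree has 0 nodes { }, right has 1 {tulip}.

lily kale fig sage aster pear mint yew elm ivy plum tulip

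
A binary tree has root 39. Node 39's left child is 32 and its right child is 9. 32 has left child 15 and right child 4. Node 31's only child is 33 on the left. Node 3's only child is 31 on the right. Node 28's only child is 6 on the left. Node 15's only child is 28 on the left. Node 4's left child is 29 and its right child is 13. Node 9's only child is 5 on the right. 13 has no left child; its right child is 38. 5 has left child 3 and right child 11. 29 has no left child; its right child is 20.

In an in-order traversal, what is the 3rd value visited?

In-order visits the left subtree, then the node, then the right subtree.
At 39: go left to 32.
  At 32: go left to 15.
    At 15: go left to 28.
      At 28: go left to 6.
        6 is a leaf — visit 6.
      Visit 28.
      At 28: no right child.
    Visit 15.
    At 15: no right child.
  Visit 32.
  At 32: go right to 4.
    At 4: go left to 29.
      At 29: no left child.
      Visit 29.
      At 29: go right to 20.
        20 is a leaf — visit 20.
    Visit 4.
    At 4: go right to 13.
      At 13: no left child.
      Visit 13.
      At 13: go right to 38.
        38 is a leaf — visit 38.
Visit 39.
At 39: go right to 9.
  At 9: no left child.
  Visit 9.
  At 9: go right to 5.
    At 5: go left to 3.
      At 3: no left child.
      Visit 3.
      At 3: go right to 31.
        At 31: go left to 33.
          33 is a leaf — visit 33.
        Visit 31.
        At 31: no right child.
    Visit 5.
    At 5: go right to 11.
      11 is a leaf — visit 11.
Full in-order sequence: 6, 28, 15, 32, 29, 20, 4, 13, 38, 39, 9, 3, 33, 31, 5, 11.

15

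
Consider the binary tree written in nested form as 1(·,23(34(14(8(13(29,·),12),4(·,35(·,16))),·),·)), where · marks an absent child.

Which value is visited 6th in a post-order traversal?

35

Post-order visits the left subtree, then the right subtree, then the node.
At 1: no left child.
At 1: go right to 23.
  At 23: go left to 34.
    At 34: go left to 14.
      At 14: go left to 8.
        At 8: go left to 13.
          At 13: go left to 29.
            29 is a leaf — visit 29.
          At 13: no right child.
          Visit 13.
        At 8: go right to 12.
          12 is a leaf — visit 12.
        Visit 8.
      At 14: go right to 4.
        At 4: no left child.
        At 4: go right to 35.
          At 35: no left child.
          At 35: go right to 16.
            16 is a leaf — visit 16.
          Visit 35.
        Visit 4.
      Visit 14.
    At 34: no right child.
    Visit 34.
  At 23: no right child.
  Visit 23.
Visit 1.
Full post-order sequence: 29, 13, 12, 8, 16, 35, 4, 14, 34, 23, 1.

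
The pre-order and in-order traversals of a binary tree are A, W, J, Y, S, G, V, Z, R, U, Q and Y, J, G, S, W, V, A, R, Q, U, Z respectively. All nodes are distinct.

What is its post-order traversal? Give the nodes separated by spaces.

The first element of pre-order is the root; it splits in-order into left and right subtrees.
Root A: left subtree has 6 nodes {Y, J, G, S, W, V}, right has 4 {R, Q, U, Z}.
  Root W: left subtree has 4 nodes {Y, J, G, S}, right has 1 {V}.
    Root J: left subtree has 1 node {Y}, right has 2 {G, S}.
      Root S: left subtree has 1 node {G}, right has 0 { }.
  Root Z: left subtree has 3 nodes {R, Q, U}, right has 0 { }.
    Root R: left subtree has 0 nodes { }, right has 2 {Q, U}.
      Root U: left subtree has 1 node {Q}, right has 0 { }.

Y G S J V W Q U R Z A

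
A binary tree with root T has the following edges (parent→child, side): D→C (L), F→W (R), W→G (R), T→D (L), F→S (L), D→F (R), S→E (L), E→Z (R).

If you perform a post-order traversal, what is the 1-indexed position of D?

8

Post-order visits the left subtree, then the right subtree, then the node.
At T: go left to D.
  At D: go left to C.
    C is a leaf — visit C.
  At D: go right to F.
    At F: go left to S.
      At S: go left to E.
        At E: no left child.
        At E: go right to Z.
          Z is a leaf — visit Z.
        Visit E.
      At S: no right child.
      Visit S.
    At F: go right to W.
      At W: no left child.
      At W: go right to G.
        G is a leaf — visit G.
      Visit W.
    Visit F.
  Visit D.
At T: no right child.
Visit T.
Full post-order sequence: C, Z, E, S, G, W, F, D, T.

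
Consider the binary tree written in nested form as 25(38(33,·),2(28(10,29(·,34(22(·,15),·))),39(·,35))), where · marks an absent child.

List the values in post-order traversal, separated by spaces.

33 38 10 15 22 34 29 28 35 39 2 25

Post-order visits the left subtree, then the right subtree, then the node.
At 25: go left to 38.
  At 38: go left to 33.
    33 is a leaf — visit 33.
  At 38: no right child.
  Visit 38.
At 25: go right to 2.
  At 2: go left to 28.
    At 28: go left to 10.
      10 is a leaf — visit 10.
    At 28: go right to 29.
      At 29: no left child.
      At 29: go right to 34.
        At 34: go left to 22.
          At 22: no left child.
          At 22: go right to 15.
            15 is a leaf — visit 15.
          Visit 22.
        At 34: no right child.
        Visit 34.
      Visit 29.
    Visit 28.
  At 2: go right to 39.
    At 39: no left child.
    At 39: go right to 35.
      35 is a leaf — visit 35.
    Visit 39.
  Visit 2.
Visit 25.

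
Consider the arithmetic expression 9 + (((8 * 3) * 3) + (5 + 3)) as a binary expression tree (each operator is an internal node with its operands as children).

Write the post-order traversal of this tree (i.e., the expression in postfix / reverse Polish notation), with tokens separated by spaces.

Post-order on an expression tree gives postfix notation: for each operator, emit left operand, right operand, then the operator.

9 8 3 * 3 * 5 3 + + +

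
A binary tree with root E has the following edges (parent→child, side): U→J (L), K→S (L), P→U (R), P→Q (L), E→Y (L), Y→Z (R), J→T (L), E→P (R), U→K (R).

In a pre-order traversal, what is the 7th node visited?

Pre-order visits the node, then its left subtree, then its right subtree.
Visit E.
At E: go left to Y.
  Visit Y.
  At Y: no left child.
  At Y: go right to Z.
    Z is a leaf — visit Z.
At E: go right to P.
  Visit P.
  At P: go left to Q.
    Q is a leaf — visit Q.
  At P: go right to U.
    Visit U.
    At U: go left to J.
      Visit J.
      At J: go left to T.
        T is a leaf — visit T.
      At J: no right child.
    At U: go right to K.
      Visit K.
      At K: go left to S.
        S is a leaf — visit S.
      At K: no right child.
Full pre-order sequence: E, Y, Z, P, Q, U, J, T, K, S.

J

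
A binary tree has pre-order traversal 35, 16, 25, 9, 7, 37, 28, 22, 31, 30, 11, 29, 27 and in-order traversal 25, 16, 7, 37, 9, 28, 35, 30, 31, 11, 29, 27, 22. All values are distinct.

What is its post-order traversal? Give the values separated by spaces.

25 37 7 28 9 16 30 27 29 11 31 22 35

The first element of pre-order is the root; it splits in-order into left and right subtrees.
Root 35: left subtree has 6 nodes {25, 16, 7, 37, 9, 28}, right has 6 {30, 31, 11, 29, 27, 22}.
  Root 16: left subtree has 1 node {25}, right has 4 {7, 37, 9, 28}.
    Root 9: left subtree has 2 nodes {7, 37}, right has 1 {28}.
      Root 7: left subtree has 0 nodes { }, right has 1 {37}.
  Root 22: left subtree has 5 nodes {30, 31, 11, 29, 27}, right has 0 { }.
    Root 31: left subtree has 1 node {30}, right has 3 {11, 29, 27}.
      Root 11: left subtree has 0 nodes { }, right has 2 {29, 27}.
        Root 29: left subtree has 0 nodes { }, right has 1 {27}.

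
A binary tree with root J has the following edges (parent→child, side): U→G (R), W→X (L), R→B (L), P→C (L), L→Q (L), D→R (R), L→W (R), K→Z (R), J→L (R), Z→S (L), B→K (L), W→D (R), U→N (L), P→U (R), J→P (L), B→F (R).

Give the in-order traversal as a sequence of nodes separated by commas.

C, P, N, U, G, J, Q, L, X, W, D, K, S, Z, B, F, R

In-order visits the left subtree, then the node, then the right subtree.
At J: go left to P.
  At P: go left to C.
    C is a leaf — visit C.
  Visit P.
  At P: go right to U.
    At U: go left to N.
      N is a leaf — visit N.
    Visit U.
    At U: go right to G.
      G is a leaf — visit G.
Visit J.
At J: go right to L.
  At L: go left to Q.
    Q is a leaf — visit Q.
  Visit L.
  At L: go right to W.
    At W: go left to X.
      X is a leaf — visit X.
    Visit W.
    At W: go right to D.
      At D: no left child.
      Visit D.
      At D: go right to R.
        At R: go left to B.
          At B: go left to K.
            At K: no left child.
            Visit K.
            At K: go right to Z.
              At Z: go left to S.
                S is a leaf — visit S.
              Visit Z.
              At Z: no right child.
          Visit B.
          At B: go right to F.
            F is a leaf — visit F.
        Visit R.
        At R: no right child.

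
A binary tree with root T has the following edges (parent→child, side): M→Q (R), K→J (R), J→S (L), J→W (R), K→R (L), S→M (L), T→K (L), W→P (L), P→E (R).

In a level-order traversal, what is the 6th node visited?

Level-order visits nodes level by level from the root, left to right within each level.
Level 0: T
Level 1: K
Level 2: R, J
Level 3: S, W
Level 4: M, P
Level 5: Q, E
Full level-order sequence: T, K, R, J, S, W, M, P, Q, E.

W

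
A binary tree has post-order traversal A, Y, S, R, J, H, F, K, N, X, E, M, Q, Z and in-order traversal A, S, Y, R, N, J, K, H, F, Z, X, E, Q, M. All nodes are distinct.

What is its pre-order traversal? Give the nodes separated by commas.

Z, N, R, S, A, Y, K, J, F, H, Q, E, X, M

The last element of post-order is the root; it splits in-order into left and right subtrees.
Root Z: left subtree has 9 nodes {A, S, Y, R, N, J, K, H, F}, right has 4 {X, E, Q, M}.
  Root N: left subtree has 4 nodes {A, S, Y, R}, right has 4 {J, K, H, F}.
    Root R: left subtree has 3 nodes {A, S, Y}, right has 0 { }.
      Root S: left subtree has 1 node {A}, right has 1 {Y}.
    Root K: left subtree has 1 node {J}, right has 2 {H, F}.
      Root F: left subtree has 1 node {H}, right has 0 { }.
  Root Q: left subtree has 2 nodes {X, E}, right has 1 {M}.
    Root E: left subtree has 1 node {X}, right has 0 { }.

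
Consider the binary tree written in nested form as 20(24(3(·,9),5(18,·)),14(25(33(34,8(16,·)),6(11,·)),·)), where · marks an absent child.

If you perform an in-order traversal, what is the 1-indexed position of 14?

14

In-order visits the left subtree, then the node, then the right subtree.
At 20: go left to 24.
  At 24: go left to 3.
    At 3: no left child.
    Visit 3.
    At 3: go right to 9.
      9 is a leaf — visit 9.
  Visit 24.
  At 24: go right to 5.
    At 5: go left to 18.
      18 is a leaf — visit 18.
    Visit 5.
    At 5: no right child.
Visit 20.
At 20: go right to 14.
  At 14: go left to 25.
    At 25: go left to 33.
      At 33: go left to 34.
        34 is a leaf — visit 34.
      Visit 33.
      At 33: go right to 8.
        At 8: go left to 16.
          16 is a leaf — visit 16.
        Visit 8.
        At 8: no right child.
    Visit 25.
    At 25: go right to 6.
      At 6: go left to 11.
        11 is a leaf — visit 11.
      Visit 6.
      At 6: no right child.
  Visit 14.
  At 14: no right child.
Full in-order sequence: 3, 9, 24, 18, 5, 20, 34, 33, 16, 8, 25, 11, 6, 14.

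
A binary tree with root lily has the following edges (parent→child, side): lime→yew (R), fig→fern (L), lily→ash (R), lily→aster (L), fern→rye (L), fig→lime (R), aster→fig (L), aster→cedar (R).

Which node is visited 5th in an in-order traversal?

yew

In-order visits the left subtree, then the node, then the right subtree.
At lily: go left to aster.
  At aster: go left to fig.
    At fig: go left to fern.
      At fern: go left to rye.
        rye is a leaf — visit rye.
      Visit fern.
      At fern: no right child.
    Visit fig.
    At fig: go right to lime.
      At lime: no left child.
      Visit lime.
      At lime: go right to yew.
        yew is a leaf — visit yew.
  Visit aster.
  At aster: go right to cedar.
    cedar is a leaf — visit cedar.
Visit lily.
At lily: go right to ash.
  ash is a leaf — visit ash.
Full in-order sequence: rye, fern, fig, lime, yew, aster, cedar, lily, ash.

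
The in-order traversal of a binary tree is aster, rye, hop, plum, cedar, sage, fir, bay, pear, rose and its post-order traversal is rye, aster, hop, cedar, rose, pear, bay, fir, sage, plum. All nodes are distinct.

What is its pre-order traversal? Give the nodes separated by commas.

plum, hop, aster, rye, sage, cedar, fir, bay, pear, rose

The last element of post-order is the root; it splits in-order into left and right subtrees.
Root plum: left subtree has 3 nodes {aster, rye, hop}, right has 6 {cedar, sage, fir, bay, pear, rose}.
  Root hop: left subtree has 2 nodes {aster, rye}, right has 0 { }.
    Root aster: left subtree has 0 nodes { }, right has 1 {rye}.
  Root sage: left subtree has 1 node {cedar}, right has 4 {fir, bay, pear, rose}.
    Root fir: left subtree has 0 nodes { }, right has 3 {bay, pear, rose}.
      Root bay: left subtree has 0 nodes { }, right has 2 {pear, rose}.
        Root pear: left subtree has 0 nodes { }, right has 1 {rose}.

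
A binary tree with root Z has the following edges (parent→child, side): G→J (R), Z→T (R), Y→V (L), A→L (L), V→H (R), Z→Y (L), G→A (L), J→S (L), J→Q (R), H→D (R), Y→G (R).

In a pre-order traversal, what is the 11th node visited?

Pre-order visits the node, then its left subtree, then its right subtree.
Visit Z.
At Z: go left to Y.
  Visit Y.
  At Y: go left to V.
    Visit V.
    At V: no left child.
    At V: go right to H.
      Visit H.
      At H: no left child.
      At H: go right to D.
        D is a leaf — visit D.
  At Y: go right to G.
    Visit G.
    At G: go left to A.
      Visit A.
      At A: go left to L.
        L is a leaf — visit L.
      At A: no right child.
    At G: go right to J.
      Visit J.
      At J: go left to S.
        S is a leaf — visit S.
      At J: go right to Q.
        Q is a leaf — visit Q.
At Z: go right to T.
  T is a leaf — visit T.
Full pre-order sequence: Z, Y, V, H, D, G, A, L, J, S, Q, T.

Q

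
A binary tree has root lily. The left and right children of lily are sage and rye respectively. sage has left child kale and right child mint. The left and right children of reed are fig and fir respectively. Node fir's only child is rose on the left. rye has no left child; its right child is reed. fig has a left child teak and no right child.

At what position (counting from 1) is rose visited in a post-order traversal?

Post-order visits the left subtree, then the right subtree, then the node.
At lily: go left to sage.
  At sage: go left to kale.
    kale is a leaf — visit kale.
  At sage: go right to mint.
    mint is a leaf — visit mint.
  Visit sage.
At lily: go right to rye.
  At rye: no left child.
  At rye: go right to reed.
    At reed: go left to fig.
      At fig: go left to teak.
        teak is a leaf — visit teak.
      At fig: no right child.
      Visit fig.
    At reed: go right to fir.
      At fir: go left to rose.
        rose is a leaf — visit rose.
      At fir: no right child.
      Visit fir.
    Visit reed.
  Visit rye.
Visit lily.
Full post-order sequence: kale, mint, sage, teak, fig, rose, fir, reed, rye, lily.

6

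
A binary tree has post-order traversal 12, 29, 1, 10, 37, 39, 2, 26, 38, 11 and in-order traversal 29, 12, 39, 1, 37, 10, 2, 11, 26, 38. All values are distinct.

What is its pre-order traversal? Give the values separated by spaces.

The last element of post-order is the root; it splits in-order into left and right subtrees.
Root 11: left subtree has 7 nodes {29, 12, 39, 1, 37, 10, 2}, right has 2 {26, 38}.
  Root 2: left subtree has 6 nodes {29, 12, 39, 1, 37, 10}, right has 0 { }.
    Root 39: left subtree has 2 nodes {29, 12}, right has 3 {1, 37, 10}.
      Root 29: left subtree has 0 nodes { }, right has 1 {12}.
      Root 37: left subtree has 1 node {1}, right has 1 {10}.
  Root 38: left subtree has 1 node {26}, right has 0 { }.

11 2 39 29 12 37 1 10 38 26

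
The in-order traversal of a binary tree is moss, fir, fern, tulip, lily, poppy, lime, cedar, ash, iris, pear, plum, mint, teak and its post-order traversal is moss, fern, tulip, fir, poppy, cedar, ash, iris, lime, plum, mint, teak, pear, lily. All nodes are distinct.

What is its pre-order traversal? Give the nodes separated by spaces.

lily fir moss tulip fern pear lime poppy iris ash cedar teak mint plum

The last element of post-order is the root; it splits in-order into left and right subtrees.
Root lily: left subtree has 4 nodes {moss, fir, fern, tulip}, right has 9 {poppy, lime, cedar, ash, iris, pear, plum, mint, teak}.
  Root fir: left subtree has 1 node {moss}, right has 2 {fern, tulip}.
    Root tulip: left subtree has 1 node {fern}, right has 0 { }.
  Root pear: left subtree has 5 nodes {poppy, lime, cedar, ash, iris}, right has 3 {plum, mint, teak}.
    Root lime: left subtree has 1 node {poppy}, right has 3 {cedar, ash, iris}.
      Root iris: left subtree has 2 nodes {cedar, ash}, right has 0 { }.
        Root ash: left subtree has 1 node {cedar}, right has 0 { }.
    Root teak: left subtree has 2 nodes {plum, mint}, right has 0 { }.
      Root mint: left subtree has 1 node {plum}, right has 0 { }.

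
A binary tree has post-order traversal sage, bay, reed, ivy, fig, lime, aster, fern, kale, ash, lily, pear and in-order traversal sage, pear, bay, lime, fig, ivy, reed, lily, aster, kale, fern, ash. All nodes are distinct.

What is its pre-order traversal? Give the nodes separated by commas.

The last element of post-order is the root; it splits in-order into left and right subtrees.
Root pear: left subtree has 1 node {sage}, right has 10 {bay, lime, fig, ivy, reed, lily, aster, kale, fern, ash}.
  Root lily: left subtree has 5 nodes {bay, lime, fig, ivy, reed}, right has 4 {aster, kale, fern, ash}.
    Root lime: left subtree has 1 node {bay}, right has 3 {fig, ivy, reed}.
      Root fig: left subtree has 0 nodes { }, right has 2 {ivy, reed}.
        Root ivy: left subtree has 0 nodes { }, right has 1 {reed}.
    Root ash: left subtree has 3 nodes {aster, kale, fern}, right has 0 { }.
      Root kale: left subtree has 1 node {aster}, right has 1 {fern}.

pear, sage, lily, lime, bay, fig, ivy, reed, ash, kale, aster, fern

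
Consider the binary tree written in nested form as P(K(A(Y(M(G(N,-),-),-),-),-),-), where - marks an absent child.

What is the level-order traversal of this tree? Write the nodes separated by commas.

P, K, A, Y, M, G, N

Level-order visits nodes level by level from the root, left to right within each level.
Level 0: P
Level 1: K
Level 2: A
Level 3: Y
Level 4: M
Level 5: G
Level 6: N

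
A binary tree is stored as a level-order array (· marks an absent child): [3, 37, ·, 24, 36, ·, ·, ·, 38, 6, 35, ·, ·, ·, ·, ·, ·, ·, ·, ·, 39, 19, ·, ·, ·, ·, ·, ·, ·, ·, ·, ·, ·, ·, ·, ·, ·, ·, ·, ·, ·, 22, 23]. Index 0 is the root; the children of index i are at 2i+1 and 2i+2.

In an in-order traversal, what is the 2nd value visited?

38

In-order visits the left subtree, then the node, then the right subtree.
At 3: go left to 37.
  At 37: go left to 24.
    At 24: no left child.
    Visit 24.
    At 24: go right to 38.
      38 is a leaf — visit 38.
  Visit 37.
  At 37: go right to 36.
    At 36: go left to 6.
      At 6: no left child.
      Visit 6.
      At 6: go right to 39.
        At 39: go left to 22.
          22 is a leaf — visit 22.
        Visit 39.
        At 39: go right to 23.
          23 is a leaf — visit 23.
    Visit 36.
    At 36: go right to 35.
      At 35: go left to 19.
        19 is a leaf — visit 19.
      Visit 35.
      At 35: no right child.
Visit 3.
At 3: no right child.
Full in-order sequence: 24, 38, 37, 6, 22, 39, 23, 36, 19, 35, 3.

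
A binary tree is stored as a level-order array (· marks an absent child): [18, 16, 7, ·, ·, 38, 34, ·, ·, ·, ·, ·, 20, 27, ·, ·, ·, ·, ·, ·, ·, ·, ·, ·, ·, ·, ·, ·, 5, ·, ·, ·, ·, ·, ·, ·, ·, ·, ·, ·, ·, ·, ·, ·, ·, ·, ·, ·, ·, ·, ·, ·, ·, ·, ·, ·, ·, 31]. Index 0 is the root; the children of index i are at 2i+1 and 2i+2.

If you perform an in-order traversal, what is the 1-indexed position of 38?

In-order visits the left subtree, then the node, then the right subtree.
At 18: go left to 16.
  16 is a leaf — visit 16.
Visit 18.
At 18: go right to 7.
  At 7: go left to 38.
    At 38: no left child.
    Visit 38.
    At 38: go right to 20.
      20 is a leaf — visit 20.
  Visit 7.
  At 7: go right to 34.
    At 34: go left to 27.
      At 27: no left child.
      Visit 27.
      At 27: go right to 5.
        At 5: go left to 31.
          31 is a leaf — visit 31.
        Visit 5.
        At 5: no right child.
    Visit 34.
    At 34: no right child.
Full in-order sequence: 16, 18, 38, 20, 7, 27, 31, 5, 34.

3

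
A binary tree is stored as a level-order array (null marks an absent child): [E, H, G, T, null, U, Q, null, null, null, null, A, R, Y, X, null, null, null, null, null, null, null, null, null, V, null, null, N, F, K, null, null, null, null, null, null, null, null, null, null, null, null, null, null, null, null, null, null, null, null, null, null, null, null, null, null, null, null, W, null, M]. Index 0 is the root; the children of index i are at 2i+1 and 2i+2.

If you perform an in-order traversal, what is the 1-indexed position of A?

4

In-order visits the left subtree, then the node, then the right subtree.
At E: go left to H.
  At H: go left to T.
    T is a leaf — visit T.
  Visit H.
  At H: no right child.
Visit E.
At E: go right to G.
  At G: go left to U.
    At U: go left to A.
      At A: no left child.
      Visit A.
      At A: go right to V.
        V is a leaf — visit V.
    Visit U.
    At U: go right to R.
      R is a leaf — visit R.
  Visit G.
  At G: go right to Q.
    At Q: go left to Y.
      At Y: go left to N.
        N is a leaf — visit N.
      Visit Y.
      At Y: go right to F.
        At F: no left child.
        Visit F.
        At F: go right to W.
          W is a leaf — visit W.
    Visit Q.
    At Q: go right to X.
      At X: go left to K.
        At K: no left child.
        Visit K.
        At K: go right to M.
          M is a leaf — visit M.
      Visit X.
      At X: no right child.
Full in-order sequence: T, H, E, A, V, U, R, G, N, Y, F, W, Q, K, M, X.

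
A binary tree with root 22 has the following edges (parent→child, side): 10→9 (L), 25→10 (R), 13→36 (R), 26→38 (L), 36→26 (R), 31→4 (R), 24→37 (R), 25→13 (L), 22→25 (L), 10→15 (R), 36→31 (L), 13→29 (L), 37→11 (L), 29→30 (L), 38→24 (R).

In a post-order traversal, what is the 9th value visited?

26

Post-order visits the left subtree, then the right subtree, then the node.
At 22: go left to 25.
  At 25: go left to 13.
    At 13: go left to 29.
      At 29: go left to 30.
        30 is a leaf — visit 30.
      At 29: no right child.
      Visit 29.
    At 13: go right to 36.
      At 36: go left to 31.
        At 31: no left child.
        At 31: go right to 4.
          4 is a leaf — visit 4.
        Visit 31.
      At 36: go right to 26.
        At 26: go left to 38.
          At 38: no left child.
          At 38: go right to 24.
            At 24: no left child.
            At 24: go right to 37.
              At 37: go left to 11.
                11 is a leaf — visit 11.
              At 37: no right child.
              Visit 37.
            Visit 24.
          Visit 38.
        At 26: no right child.
        Visit 26.
      Visit 36.
    Visit 13.
  At 25: go right to 10.
    At 10: go left to 9.
      9 is a leaf — visit 9.
    At 10: go right to 15.
      15 is a leaf — visit 15.
    Visit 10.
  Visit 25.
At 22: no right child.
Visit 22.
Full post-order sequence: 30, 29, 4, 31, 11, 37, 24, 38, 26, 36, 13, 9, 15, 10, 25, 22.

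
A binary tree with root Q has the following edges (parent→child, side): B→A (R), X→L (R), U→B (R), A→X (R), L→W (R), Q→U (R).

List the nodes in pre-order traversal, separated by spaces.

Pre-order visits the node, then its left subtree, then its right subtree.
Visit Q.
At Q: no left child.
At Q: go right to U.
  Visit U.
  At U: no left child.
  At U: go right to B.
    Visit B.
    At B: no left child.
    At B: go right to A.
      Visit A.
      At A: no left child.
      At A: go right to X.
        Visit X.
        At X: no left child.
        At X: go right to L.
          Visit L.
          At L: no left child.
          At L: go right to W.
            W is a leaf — visit W.

Q U B A X L W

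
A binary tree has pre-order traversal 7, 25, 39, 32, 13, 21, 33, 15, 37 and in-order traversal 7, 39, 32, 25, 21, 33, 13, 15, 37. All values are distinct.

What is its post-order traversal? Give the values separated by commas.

The first element of pre-order is the root; it splits in-order into left and right subtrees.
Root 7: left subtree has 0 nodes { }, right has 8 {39, 32, 25, 21, 33, 13, 15, 37}.
  Root 25: left subtree has 2 nodes {39, 32}, right has 5 {21, 33, 13, 15, 37}.
    Root 39: left subtree has 0 nodes { }, right has 1 {32}.
    Root 13: left subtree has 2 nodes {21, 33}, right has 2 {15, 37}.
      Root 21: left subtree has 0 nodes { }, right has 1 {33}.
      Root 15: left subtree has 0 nodes { }, right has 1 {37}.

32, 39, 33, 21, 37, 15, 13, 25, 7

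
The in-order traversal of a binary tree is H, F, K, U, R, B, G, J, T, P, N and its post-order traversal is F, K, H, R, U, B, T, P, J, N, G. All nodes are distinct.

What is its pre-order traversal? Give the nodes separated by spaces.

G B U H K F R N J P T

The last element of post-order is the root; it splits in-order into left and right subtrees.
Root G: left subtree has 6 nodes {H, F, K, U, R, B}, right has 4 {J, T, P, N}.
  Root B: left subtree has 5 nodes {H, F, K, U, R}, right has 0 { }.
    Root U: left subtree has 3 nodes {H, F, K}, right has 1 {R}.
      Root H: left subtree has 0 nodes { }, right has 2 {F, K}.
        Root K: left subtree has 1 node {F}, right has 0 { }.
  Root N: left subtree has 3 nodes {J, T, P}, right has 0 { }.
    Root J: left subtree has 0 nodes { }, right has 2 {T, P}.
      Root P: left subtree has 1 node {T}, right has 0 { }.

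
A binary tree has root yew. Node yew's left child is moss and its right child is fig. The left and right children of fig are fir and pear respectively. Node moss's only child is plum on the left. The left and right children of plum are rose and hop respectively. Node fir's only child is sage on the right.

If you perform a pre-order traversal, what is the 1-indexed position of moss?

Pre-order visits the node, then its left subtree, then its right subtree.
Visit yew.
At yew: go left to moss.
  Visit moss.
  At moss: go left to plum.
    Visit plum.
    At plum: go left to rose.
      rose is a leaf — visit rose.
    At plum: go right to hop.
      hop is a leaf — visit hop.
  At moss: no right child.
At yew: go right to fig.
  Visit fig.
  At fig: go left to fir.
    Visit fir.
    At fir: no left child.
    At fir: go right to sage.
      sage is a leaf — visit sage.
  At fig: go right to pear.
    pear is a leaf — visit pear.
Full pre-order sequence: yew, moss, plum, rose, hop, fig, fir, sage, pear.

2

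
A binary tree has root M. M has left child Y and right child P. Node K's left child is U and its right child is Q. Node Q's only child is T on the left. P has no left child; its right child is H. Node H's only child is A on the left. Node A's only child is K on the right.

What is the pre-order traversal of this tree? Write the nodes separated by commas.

M, Y, P, H, A, K, U, Q, T

Pre-order visits the node, then its left subtree, then its right subtree.
Visit M.
At M: go left to Y.
  Y is a leaf — visit Y.
At M: go right to P.
  Visit P.
  At P: no left child.
  At P: go right to H.
    Visit H.
    At H: go left to A.
      Visit A.
      At A: no left child.
      At A: go right to K.
        Visit K.
        At K: go left to U.
          U is a leaf — visit U.
        At K: go right to Q.
          Visit Q.
          At Q: go left to T.
            T is a leaf — visit T.
          At Q: no right child.
    At H: no right child.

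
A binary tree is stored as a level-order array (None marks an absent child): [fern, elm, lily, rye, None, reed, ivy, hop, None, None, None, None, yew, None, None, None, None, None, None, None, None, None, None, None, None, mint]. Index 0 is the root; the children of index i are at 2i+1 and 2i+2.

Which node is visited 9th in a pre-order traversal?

ivy

Pre-order visits the node, then its left subtree, then its right subtree.
Visit fern.
At fern: go left to elm.
  Visit elm.
  At elm: go left to rye.
    Visit rye.
    At rye: go left to hop.
      hop is a leaf — visit hop.
    At rye: no right child.
  At elm: no right child.
At fern: go right to lily.
  Visit lily.
  At lily: go left to reed.
    Visit reed.
    At reed: no left child.
    At reed: go right to yew.
      Visit yew.
      At yew: go left to mint.
        mint is a leaf — visit mint.
      At yew: no right child.
  At lily: go right to ivy.
    ivy is a leaf — visit ivy.
Full pre-order sequence: fern, elm, rye, hop, lily, reed, yew, mint, ivy.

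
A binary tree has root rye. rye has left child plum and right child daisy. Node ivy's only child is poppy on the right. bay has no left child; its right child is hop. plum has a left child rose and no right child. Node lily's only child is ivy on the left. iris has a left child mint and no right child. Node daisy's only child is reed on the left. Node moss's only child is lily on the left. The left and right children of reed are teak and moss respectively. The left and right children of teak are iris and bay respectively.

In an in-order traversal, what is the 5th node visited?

In-order visits the left subtree, then the node, then the right subtree.
At rye: go left to plum.
  At plum: go left to rose.
    rose is a leaf — visit rose.
  Visit plum.
  At plum: no right child.
Visit rye.
At rye: go right to daisy.
  At daisy: go left to reed.
    At reed: go left to teak.
      At teak: go left to iris.
        At iris: go left to mint.
          mint is a leaf — visit mint.
        Visit iris.
        At iris: no right child.
      Visit teak.
      At teak: go right to bay.
        At bay: no left child.
        Visit bay.
        At bay: go right to hop.
          hop is a leaf — visit hop.
    Visit reed.
    At reed: go right to moss.
      At moss: go left to lily.
        At lily: go left to ivy.
          At ivy: no left child.
          Visit ivy.
          At ivy: go right to poppy.
            poppy is a leaf — visit poppy.
        Visit lily.
        At lily: no right child.
      Visit moss.
      At moss: no right child.
  Visit daisy.
  At daisy: no right child.
Full in-order sequence: rose, plum, rye, mint, iris, teak, bay, hop, reed, ivy, poppy, lily, moss, daisy.

iris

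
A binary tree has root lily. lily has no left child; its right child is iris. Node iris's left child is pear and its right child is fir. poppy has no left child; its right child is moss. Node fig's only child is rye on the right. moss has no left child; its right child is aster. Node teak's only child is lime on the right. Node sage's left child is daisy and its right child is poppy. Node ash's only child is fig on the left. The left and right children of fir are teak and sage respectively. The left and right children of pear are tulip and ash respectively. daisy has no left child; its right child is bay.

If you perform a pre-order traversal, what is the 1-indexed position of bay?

Pre-order visits the node, then its left subtree, then its right subtree.
Visit lily.
At lily: no left child.
At lily: go right to iris.
  Visit iris.
  At iris: go left to pear.
    Visit pear.
    At pear: go left to tulip.
      tulip is a leaf — visit tulip.
    At pear: go right to ash.
      Visit ash.
      At ash: go left to fig.
        Visit fig.
        At fig: no left child.
        At fig: go right to rye.
          rye is a leaf — visit rye.
      At ash: no right child.
  At iris: go right to fir.
    Visit fir.
    At fir: go left to teak.
      Visit teak.
      At teak: no left child.
      At teak: go right to lime.
        lime is a leaf — visit lime.
    At fir: go right to sage.
      Visit sage.
      At sage: go left to daisy.
        Visit daisy.
        At daisy: no left child.
        At daisy: go right to bay.
          bay is a leaf — visit bay.
      At sage: go right to poppy.
        Visit poppy.
        At poppy: no left child.
        At poppy: go right to moss.
          Visit moss.
          At moss: no left child.
          At moss: go right to aster.
            aster is a leaf — visit aster.
Full pre-order sequence: lily, iris, pear, tulip, ash, fig, rye, fir, teak, lime, sage, daisy, bay, poppy, moss, aster.

13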